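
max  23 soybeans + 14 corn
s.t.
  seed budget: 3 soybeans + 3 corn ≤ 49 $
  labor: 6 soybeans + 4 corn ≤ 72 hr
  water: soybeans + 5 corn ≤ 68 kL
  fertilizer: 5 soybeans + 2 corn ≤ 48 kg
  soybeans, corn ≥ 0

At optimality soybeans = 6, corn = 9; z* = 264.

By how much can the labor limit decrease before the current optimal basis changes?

Binding constraints: labor, fertilizer. The basis is B = [[6,4],[5,2]] with det -8.
Per unit decrease in labor, x* moves by d = (0.25, -0.625).
The basis stays optimal until corn reaches 0; allowable decrease = 14.4 hr.

14.4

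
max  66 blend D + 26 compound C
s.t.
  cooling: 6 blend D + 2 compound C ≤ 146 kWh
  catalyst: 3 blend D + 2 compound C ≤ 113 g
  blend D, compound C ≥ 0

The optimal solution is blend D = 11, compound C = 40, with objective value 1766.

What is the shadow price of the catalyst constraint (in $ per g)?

4

Check each constraint at x*: cooling 146/146 (tight); catalyst 113/113 (tight).
From A_Bᵀ y = c: 6·y_cooling + 3·y_catalyst = 66; 2·y_cooling + 2·y_catalyst = 26.
This yields shadow prices y_cooling = 9, y_catalyst = 4.
Shadow price of catalyst = 4.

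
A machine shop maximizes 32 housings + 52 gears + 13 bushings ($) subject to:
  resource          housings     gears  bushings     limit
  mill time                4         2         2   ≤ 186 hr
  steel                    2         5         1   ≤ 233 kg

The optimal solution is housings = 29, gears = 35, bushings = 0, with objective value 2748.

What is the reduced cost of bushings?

At the optimum: mill time uses 186 of 186 (binding); steel uses 233 of 233 (binding).
The binding rows give the dual system: 4·y_mill time + 2·y_steel = 32 and 2·y_mill time + 5·y_steel = 52.
Solving: y_mill time = 3.5, y_steel = 9.
Reduced cost of bushings: c₃ − yᵀa₃ = 13 − (3.5·2 + 9·1) = 13 − 16 = -3.

-3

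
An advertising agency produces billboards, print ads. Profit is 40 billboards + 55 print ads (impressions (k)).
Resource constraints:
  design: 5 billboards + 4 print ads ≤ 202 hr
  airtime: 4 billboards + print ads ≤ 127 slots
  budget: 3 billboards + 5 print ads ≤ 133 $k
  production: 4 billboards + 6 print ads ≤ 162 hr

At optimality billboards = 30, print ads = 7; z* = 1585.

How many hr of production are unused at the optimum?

production used = 4·30 + 6·7 = 162; slack = 162 − 162 = 0.

0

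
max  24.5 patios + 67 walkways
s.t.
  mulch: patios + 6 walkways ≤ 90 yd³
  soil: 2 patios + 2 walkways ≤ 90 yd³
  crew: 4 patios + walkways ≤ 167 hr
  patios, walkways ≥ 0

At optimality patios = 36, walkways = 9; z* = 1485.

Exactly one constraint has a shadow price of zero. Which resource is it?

mulch: 90/90 (binding)
soil: 90/90 (binding)
crew: 153/167 (slack 14)
By complementary slackness, a constraint with positive slack has shadow price 0 → crew.

crew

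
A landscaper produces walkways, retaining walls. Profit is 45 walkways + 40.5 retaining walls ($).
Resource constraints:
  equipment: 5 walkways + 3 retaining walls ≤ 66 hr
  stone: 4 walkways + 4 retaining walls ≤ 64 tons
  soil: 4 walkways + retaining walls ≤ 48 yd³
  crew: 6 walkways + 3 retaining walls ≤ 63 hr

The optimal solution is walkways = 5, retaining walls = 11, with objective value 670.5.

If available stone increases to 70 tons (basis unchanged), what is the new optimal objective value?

724.5

At the optimum: equipment uses 58 of 66 (slack = 8); stone uses 64 of 64 (binding); soil uses 31 of 48 (slack = 17); crew uses 63 of 63 (binding).
By complementary slackness, y = 0 for the non-binding constraints.
Dual feasibility on the basic columns requires 4·y_stone + 6·y_crew = 45, 4·y_stone + 3·y_crew = 40.5.
This yields shadow prices y_stone = 9, y_crew = 1.5.
Δz = y_stone·Δb = 9 × (6) = 54, so new z* = 670.5 + 54 = 724.5.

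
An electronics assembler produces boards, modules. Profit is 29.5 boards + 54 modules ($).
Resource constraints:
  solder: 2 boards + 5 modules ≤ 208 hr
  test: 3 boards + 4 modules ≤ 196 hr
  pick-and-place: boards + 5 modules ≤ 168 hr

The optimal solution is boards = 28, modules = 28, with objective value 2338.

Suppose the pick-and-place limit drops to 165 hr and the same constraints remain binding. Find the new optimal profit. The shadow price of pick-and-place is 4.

Δb = -3, so new z* = 2338 + (4)·(-3) = 2338 − 12 = 2326.

2326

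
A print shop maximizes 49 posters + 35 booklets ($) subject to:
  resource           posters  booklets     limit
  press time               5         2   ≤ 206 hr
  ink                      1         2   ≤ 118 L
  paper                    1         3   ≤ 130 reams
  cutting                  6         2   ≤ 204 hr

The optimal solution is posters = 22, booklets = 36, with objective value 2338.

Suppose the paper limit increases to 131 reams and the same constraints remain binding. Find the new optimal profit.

Binding: paper and cutting. Non-binding: press time (24 unused), ink (24 unused).
By complementary slackness, y = 0 for the non-binding constraints.
The binding rows give the dual system: 1·y_paper + 6·y_cutting = 49 and 3·y_paper + 2·y_cutting = 35.
This yields shadow prices y_paper = 7, y_cutting = 7.
Δz = y_paper·Δb = 7 × (1) = 7, so new z* = 2338 + 7 = 2345.

2345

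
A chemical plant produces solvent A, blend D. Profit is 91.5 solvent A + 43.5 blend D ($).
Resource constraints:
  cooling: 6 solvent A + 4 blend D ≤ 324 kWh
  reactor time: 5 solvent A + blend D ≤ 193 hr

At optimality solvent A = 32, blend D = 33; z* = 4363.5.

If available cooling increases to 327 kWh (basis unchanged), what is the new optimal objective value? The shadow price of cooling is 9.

4390.5

Δb = 3, so new z* = 4363.5 + (9)·(3) = 4363.5 + 27 = 4390.5.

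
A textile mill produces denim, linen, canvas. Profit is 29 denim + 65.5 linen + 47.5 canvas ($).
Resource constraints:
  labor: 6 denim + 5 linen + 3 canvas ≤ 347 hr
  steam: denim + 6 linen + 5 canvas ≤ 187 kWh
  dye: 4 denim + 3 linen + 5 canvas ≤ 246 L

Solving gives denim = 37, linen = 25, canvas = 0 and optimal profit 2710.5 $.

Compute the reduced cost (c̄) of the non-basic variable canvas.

At the optimum: labor uses 347 of 347 (binding); steam uses 187 of 187 (binding); dye uses 223 of 246 (slack = 23).
By complementary slackness, y = 0 for the non-binding constraint.
From A_Bᵀ y = c: 6·y_labor + 1·y_steam = 29; 5·y_labor + 6·y_steam = 65.5.
This yields shadow prices y_labor = 3.5, y_steam = 8.
Reduced cost of canvas: c₃ − yᵀa₃ = 47.5 − (3.5·3 + 8·5) = 47.5 − 50.5 = -3.

-3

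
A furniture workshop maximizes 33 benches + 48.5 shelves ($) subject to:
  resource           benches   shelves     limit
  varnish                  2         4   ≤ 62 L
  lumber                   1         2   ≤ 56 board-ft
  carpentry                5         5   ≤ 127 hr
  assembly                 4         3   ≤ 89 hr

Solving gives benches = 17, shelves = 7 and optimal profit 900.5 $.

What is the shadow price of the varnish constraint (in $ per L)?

Check each constraint at x*: varnish 62/62 (tight); lumber 31/56 (slack 25); carpentry 120/127 (slack 7); assembly 89/89 (tight).
By complementary slackness, y = 0 for the non-binding constraints.
Dual feasibility on the basic columns requires 2·y_varnish + 4·y_assembly = 33, 4·y_varnish + 3·y_assembly = 48.5.
→ y_varnish = 9.5 and y_assembly = 3.5.
Shadow price of varnish = 9.5.

9.5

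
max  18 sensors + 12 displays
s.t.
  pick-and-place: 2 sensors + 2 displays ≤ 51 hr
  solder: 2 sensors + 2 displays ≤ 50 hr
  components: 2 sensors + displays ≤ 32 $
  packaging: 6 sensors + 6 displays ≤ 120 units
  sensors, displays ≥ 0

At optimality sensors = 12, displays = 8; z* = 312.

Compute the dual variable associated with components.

Binding: components and packaging. Non-binding: pick-and-place (11 unused), solder (10 unused).
Since pick-and-place, solder are not tight, their duals are 0.
Dual feasibility on the basic columns requires 2·y_components + 6·y_packaging = 18, 1·y_components + 6·y_packaging = 12.
→ y_components = 6 and y_packaging = 1.
Shadow price of components = 6.

6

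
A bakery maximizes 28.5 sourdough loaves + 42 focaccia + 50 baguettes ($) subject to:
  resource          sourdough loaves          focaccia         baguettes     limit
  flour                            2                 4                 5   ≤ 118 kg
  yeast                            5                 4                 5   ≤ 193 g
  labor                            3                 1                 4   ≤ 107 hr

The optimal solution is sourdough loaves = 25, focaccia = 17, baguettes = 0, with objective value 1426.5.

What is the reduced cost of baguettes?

-2.5

Binding: flour and yeast. Non-binding: labor (15 unused).
By complementary slackness, y = 0 for the non-binding constraint.
Dual feasibility on the basic columns requires 2·y_flour + 5·y_yeast = 28.5, 4·y_flour + 4·y_yeast = 42.
Solving: y_flour = 8, y_yeast = 2.5.
Reduced cost of baguettes: c₃ − yᵀa₃ = 50 − (8·5 + 2.5·5) = 50 − 52.5 = -2.5.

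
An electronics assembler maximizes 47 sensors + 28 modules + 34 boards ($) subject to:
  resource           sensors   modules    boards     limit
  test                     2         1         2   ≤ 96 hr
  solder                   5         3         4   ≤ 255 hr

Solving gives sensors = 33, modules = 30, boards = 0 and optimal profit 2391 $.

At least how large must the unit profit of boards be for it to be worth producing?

38

Both test and solder are binding at x*.
Dual feasibility on the basic columns requires 2·y_test + 5·y_solder = 47, 1·y_test + 3·y_solder = 28.
→ y_test = 1 and y_solder = 9.
boards enters the basis when its profit ≥ yᵀa₃ = 1·2 + 9·4 = 38.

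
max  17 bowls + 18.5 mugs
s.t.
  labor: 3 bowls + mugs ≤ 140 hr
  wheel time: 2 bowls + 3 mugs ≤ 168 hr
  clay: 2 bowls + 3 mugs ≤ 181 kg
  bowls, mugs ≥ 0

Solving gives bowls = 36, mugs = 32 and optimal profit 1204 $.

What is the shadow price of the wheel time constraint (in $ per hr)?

Check each constraint at x*: labor 140/140 (tight); wheel time 168/168 (tight); clay 168/181 (slack 13).
By complementary slackness, y = 0 for the non-binding constraint.
From A_Bᵀ y = c: 3·y_labor + 2·y_wheel time = 17; 1·y_labor + 3·y_wheel time = 18.5.
→ y_labor = 2 and y_wheel time = 5.5.
Shadow price of wheel time = 5.5.

5.5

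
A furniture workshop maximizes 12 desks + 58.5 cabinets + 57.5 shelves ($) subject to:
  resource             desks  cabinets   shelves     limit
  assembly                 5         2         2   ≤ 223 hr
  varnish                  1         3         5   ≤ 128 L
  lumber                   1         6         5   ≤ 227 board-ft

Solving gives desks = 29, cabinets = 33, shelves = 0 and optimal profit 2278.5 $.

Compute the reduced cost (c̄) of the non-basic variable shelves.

Check each constraint at x*: assembly 211/223 (slack 12); varnish 128/128 (tight); lumber 227/227 (tight).
Since assembly is not tight, its dual is 0.
Dual feasibility on the basic columns requires 1·y_varnish + 1·y_lumber = 12, 3·y_varnish + 6·y_lumber = 58.5.
→ y_varnish = 4.5 and y_lumber = 7.5.
Reduced cost of shelves: c₃ − yᵀa₃ = 57.5 − (4.5·5 + 7.5·5) = 57.5 − 60 = -2.5.

-2.5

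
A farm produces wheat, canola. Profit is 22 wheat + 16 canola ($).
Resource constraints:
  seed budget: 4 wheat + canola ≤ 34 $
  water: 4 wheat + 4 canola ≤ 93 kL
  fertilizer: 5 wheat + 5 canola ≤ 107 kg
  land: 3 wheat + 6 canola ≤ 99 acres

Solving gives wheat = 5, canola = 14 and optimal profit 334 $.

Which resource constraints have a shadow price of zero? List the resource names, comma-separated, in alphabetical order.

fertilizer, water

seed budget: 34/34 (binding)
water: 76/93 (slack 17)
fertilizer: 95/107 (slack 12)
land: 99/99 (binding)
By complementary slackness, a constraint with positive slack has shadow price 0 → fertilizer, water.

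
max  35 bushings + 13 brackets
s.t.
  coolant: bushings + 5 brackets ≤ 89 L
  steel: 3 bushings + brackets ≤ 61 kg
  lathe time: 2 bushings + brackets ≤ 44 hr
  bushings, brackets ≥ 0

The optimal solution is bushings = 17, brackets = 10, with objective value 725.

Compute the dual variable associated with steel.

9

Binding: steel and lathe time. Non-binding: coolant (22 unused).
By complementary slackness, y = 0 for the non-binding constraint.
From A_Bᵀ y = c: 3·y_steel + 2·y_lathe time = 35; 1·y_steel + 1·y_lathe time = 13.
This yields shadow prices y_steel = 9, y_lathe time = 4.
Shadow price of steel = 9.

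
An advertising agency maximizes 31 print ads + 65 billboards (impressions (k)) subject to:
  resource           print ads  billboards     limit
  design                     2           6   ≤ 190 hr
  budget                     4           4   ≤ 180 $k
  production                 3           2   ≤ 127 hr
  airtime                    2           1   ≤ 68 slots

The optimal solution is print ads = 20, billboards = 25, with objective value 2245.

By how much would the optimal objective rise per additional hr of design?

8.5

At the optimum: design uses 190 of 190 (binding); budget uses 180 of 180 (binding); production uses 110 of 127 (slack = 17); airtime uses 65 of 68 (slack = 3).
By complementary slackness, y = 0 for the non-binding constraints.
From A_Bᵀ y = c: 2·y_design + 4·y_budget = 31; 6·y_design + 4·y_budget = 65.
Solving: y_design = 8.5, y_budget = 3.5.
Shadow price of design = 8.5.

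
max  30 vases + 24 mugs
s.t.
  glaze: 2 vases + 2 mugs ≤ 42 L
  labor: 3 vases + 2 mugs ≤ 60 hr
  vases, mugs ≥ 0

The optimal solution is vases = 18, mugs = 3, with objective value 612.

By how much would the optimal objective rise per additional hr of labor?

Check each constraint at x*: glaze 42/42 (tight); labor 60/60 (tight).
From A_Bᵀ y = c: 2·y_glaze + 3·y_labor = 30; 2·y_glaze + 2·y_labor = 24.
Solving: y_glaze = 6, y_labor = 6.
Shadow price of labor = 6.

6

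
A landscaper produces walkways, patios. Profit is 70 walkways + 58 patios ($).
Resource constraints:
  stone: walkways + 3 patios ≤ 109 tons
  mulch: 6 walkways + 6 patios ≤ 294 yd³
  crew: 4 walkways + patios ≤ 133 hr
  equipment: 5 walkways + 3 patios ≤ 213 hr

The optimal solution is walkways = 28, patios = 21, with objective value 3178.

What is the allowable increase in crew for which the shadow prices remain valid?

Binding constraints: mulch, crew. The basis is B = [[6,6],[4,1]] with det -18.
Per unit increase in crew, x* moves by d = (0.3333, -0.3333).
The basis stays optimal until equipment becomes binding; allowable increase = 15 hr.

15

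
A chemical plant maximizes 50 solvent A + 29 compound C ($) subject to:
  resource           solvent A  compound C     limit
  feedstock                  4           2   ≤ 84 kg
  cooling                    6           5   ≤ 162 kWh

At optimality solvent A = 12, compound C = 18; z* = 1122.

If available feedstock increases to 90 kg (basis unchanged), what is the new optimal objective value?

Check each constraint at x*: feedstock 84/84 (tight); cooling 162/162 (tight).
The binding rows give the dual system: 4·y_feedstock + 6·y_cooling = 50 and 2·y_feedstock + 5·y_cooling = 29.
→ y_feedstock = 9.5 and y_cooling = 2.
Δz = y_feedstock·Δb = 9.5 × (6) = 57, so new z* = 1122 + 57 = 1179.

1179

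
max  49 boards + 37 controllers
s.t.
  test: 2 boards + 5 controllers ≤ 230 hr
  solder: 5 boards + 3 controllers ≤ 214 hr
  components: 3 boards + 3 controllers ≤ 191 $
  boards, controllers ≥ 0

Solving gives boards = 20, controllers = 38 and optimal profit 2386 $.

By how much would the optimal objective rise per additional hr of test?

2

At the optimum: test uses 230 of 230 (binding); solder uses 214 of 214 (binding); components uses 174 of 191 (slack = 17).
Slack constraints have shadow price 0 (complementary slackness).
From A_Bᵀ y = c: 2·y_test + 5·y_solder = 49; 5·y_test + 3·y_solder = 37.
This yields shadow prices y_test = 2, y_solder = 9.
Shadow price of test = 2.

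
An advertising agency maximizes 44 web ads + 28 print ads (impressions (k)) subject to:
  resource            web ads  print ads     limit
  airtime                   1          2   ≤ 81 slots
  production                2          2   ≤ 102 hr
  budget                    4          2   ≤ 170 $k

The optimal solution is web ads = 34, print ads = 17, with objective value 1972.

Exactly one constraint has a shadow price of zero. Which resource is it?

airtime: 68/81 (slack 13)
production: 102/102 (binding)
budget: 170/170 (binding)
By complementary slackness, a constraint with positive slack has shadow price 0 → airtime.

airtime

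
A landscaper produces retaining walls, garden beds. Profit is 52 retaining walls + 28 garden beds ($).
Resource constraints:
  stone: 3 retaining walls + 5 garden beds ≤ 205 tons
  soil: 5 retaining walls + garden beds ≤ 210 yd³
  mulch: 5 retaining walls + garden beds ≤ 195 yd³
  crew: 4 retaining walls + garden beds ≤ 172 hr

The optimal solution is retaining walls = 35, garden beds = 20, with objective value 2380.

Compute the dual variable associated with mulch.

At the optimum: stone uses 205 of 205 (binding); soil uses 195 of 210 (slack = 15); mulch uses 195 of 195 (binding); crew uses 160 of 172 (slack = 12).
Slack constraints have shadow price 0 (complementary slackness).
Dual feasibility on the basic columns requires 3·y_stone + 5·y_mulch = 52, 5·y_stone + 1·y_mulch = 28.
Solving: y_stone = 4, y_mulch = 8.
Shadow price of mulch = 8.

8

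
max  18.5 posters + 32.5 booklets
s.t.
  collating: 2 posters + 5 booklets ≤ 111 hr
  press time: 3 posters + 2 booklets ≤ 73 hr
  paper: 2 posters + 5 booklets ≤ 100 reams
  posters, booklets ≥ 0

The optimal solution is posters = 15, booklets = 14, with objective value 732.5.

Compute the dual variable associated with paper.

5.5

At the optimum: collating uses 100 of 111 (slack = 11); press time uses 73 of 73 (binding); paper uses 100 of 100 (binding).
Slack constraints have shadow price 0 (complementary slackness).
Dual feasibility on the basic columns requires 3·y_press time + 2·y_paper = 18.5, 2·y_press time + 5·y_paper = 32.5.
This yields shadow prices y_press time = 2.5, y_paper = 5.5.
Shadow price of paper = 5.5.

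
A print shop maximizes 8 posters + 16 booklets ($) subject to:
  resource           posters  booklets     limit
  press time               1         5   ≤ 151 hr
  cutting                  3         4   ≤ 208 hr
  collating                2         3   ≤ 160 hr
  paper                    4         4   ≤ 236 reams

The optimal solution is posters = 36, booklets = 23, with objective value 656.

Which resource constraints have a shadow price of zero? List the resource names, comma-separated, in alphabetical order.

press time: 151/151 (binding)
cutting: 200/208 (slack 8)
collating: 141/160 (slack 19)
paper: 236/236 (binding)
By complementary slackness, a constraint with positive slack has shadow price 0 → collating, cutting.

collating, cutting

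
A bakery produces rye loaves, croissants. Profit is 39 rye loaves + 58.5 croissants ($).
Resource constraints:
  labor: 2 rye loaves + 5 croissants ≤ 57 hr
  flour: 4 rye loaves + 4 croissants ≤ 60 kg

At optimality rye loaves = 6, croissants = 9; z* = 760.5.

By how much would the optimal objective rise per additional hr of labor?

6.5

At the optimum: labor uses 57 of 57 (binding); flour uses 60 of 60 (binding).
Dual feasibility on the basic columns requires 2·y_labor + 4·y_flour = 39, 5·y_labor + 4·y_flour = 58.5.
This yields shadow prices y_labor = 6.5, y_flour = 6.5.
Shadow price of labor = 6.5.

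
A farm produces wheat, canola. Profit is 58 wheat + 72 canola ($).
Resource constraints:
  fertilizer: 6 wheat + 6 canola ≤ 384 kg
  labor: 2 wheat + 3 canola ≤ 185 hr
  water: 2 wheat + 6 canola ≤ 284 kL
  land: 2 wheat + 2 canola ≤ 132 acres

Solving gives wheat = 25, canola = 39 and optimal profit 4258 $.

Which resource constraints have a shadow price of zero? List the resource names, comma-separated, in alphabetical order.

fertilizer: 384/384 (binding)
labor: 167/185 (slack 18)
water: 284/284 (binding)
land: 128/132 (slack 4)
By complementary slackness, a constraint with positive slack has shadow price 0 → labor, land.

labor, land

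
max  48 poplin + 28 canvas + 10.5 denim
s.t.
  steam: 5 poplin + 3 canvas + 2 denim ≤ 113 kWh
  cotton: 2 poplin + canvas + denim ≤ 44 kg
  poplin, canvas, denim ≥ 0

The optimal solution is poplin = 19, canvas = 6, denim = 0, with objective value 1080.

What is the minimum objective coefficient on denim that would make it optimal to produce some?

20

Check each constraint at x*: steam 113/113 (tight); cotton 44/44 (tight).
From A_Bᵀ y = c: 5·y_steam + 2·y_cotton = 48; 3·y_steam + 1·y_cotton = 28.
Solving: y_steam = 8, y_cotton = 4.
denim enters the basis when its profit ≥ yᵀa₃ = 8·2 + 4·1 = 20.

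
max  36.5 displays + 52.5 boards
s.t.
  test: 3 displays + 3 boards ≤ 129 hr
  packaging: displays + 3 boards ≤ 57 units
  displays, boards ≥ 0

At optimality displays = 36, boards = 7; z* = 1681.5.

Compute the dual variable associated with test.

9.5

Both test and packaging are binding at x*.
Dual feasibility on the basic columns requires 3·y_test + 1·y_packaging = 36.5, 3·y_test + 3·y_packaging = 52.5.
This yields shadow prices y_test = 9.5, y_packaging = 8.
Shadow price of test = 9.5.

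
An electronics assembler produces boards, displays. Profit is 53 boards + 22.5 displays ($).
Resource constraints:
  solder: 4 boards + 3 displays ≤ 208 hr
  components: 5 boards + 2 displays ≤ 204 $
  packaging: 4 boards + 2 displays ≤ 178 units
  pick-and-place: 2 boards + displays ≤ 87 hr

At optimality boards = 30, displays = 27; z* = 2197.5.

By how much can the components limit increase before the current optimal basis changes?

Binding constraints: components, pick-and-place. The basis is B = [[5,2],[2,1]] with det 1.
Per unit increase in components, x* moves by d = (1, -2).
The basis stays optimal until displays reaches 0; allowable increase = 13.5 $.

13.5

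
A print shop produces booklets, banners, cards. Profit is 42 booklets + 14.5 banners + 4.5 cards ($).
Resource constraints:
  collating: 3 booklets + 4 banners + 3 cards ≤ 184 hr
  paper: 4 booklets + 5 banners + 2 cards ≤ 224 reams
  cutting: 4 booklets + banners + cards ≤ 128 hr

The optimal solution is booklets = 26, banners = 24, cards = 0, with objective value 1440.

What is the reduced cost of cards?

Check each constraint at x*: collating 174/184 (slack 10); paper 224/224 (tight); cutting 128/128 (tight).
By complementary slackness, y = 0 for the non-binding constraint.
The binding rows give the dual system: 4·y_paper + 4·y_cutting = 42 and 5·y_paper + 1·y_cutting = 14.5.
→ y_paper = 1 and y_cutting = 9.5.
Reduced cost of cards: c₃ − yᵀa₃ = 4.5 − (1·2 + 9.5·1) = 4.5 − 11.5 = -7.

-7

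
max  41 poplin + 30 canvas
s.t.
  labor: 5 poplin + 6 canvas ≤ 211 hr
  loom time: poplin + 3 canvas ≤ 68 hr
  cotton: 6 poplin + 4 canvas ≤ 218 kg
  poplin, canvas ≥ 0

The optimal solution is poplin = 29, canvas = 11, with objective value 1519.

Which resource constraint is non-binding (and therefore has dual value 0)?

labor: 211/211 (binding)
loom time: 62/68 (slack 6)
cotton: 218/218 (binding)
By complementary slackness, a constraint with positive slack has shadow price 0 → loom time.

loom time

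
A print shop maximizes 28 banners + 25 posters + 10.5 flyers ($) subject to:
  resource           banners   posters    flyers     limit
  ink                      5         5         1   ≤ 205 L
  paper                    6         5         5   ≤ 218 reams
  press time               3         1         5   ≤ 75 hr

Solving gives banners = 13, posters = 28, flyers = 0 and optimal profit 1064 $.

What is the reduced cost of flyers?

At the optimum: ink uses 205 of 205 (binding); paper uses 218 of 218 (binding); press time uses 67 of 75 (slack = 8).
Slack constraints have shadow price 0 (complementary slackness).
From A_Bᵀ y = c: 5·y_ink + 6·y_paper = 28; 5·y_ink + 5·y_paper = 25.
Solving: y_ink = 2, y_paper = 3.
Reduced cost of flyers: c₃ − yᵀa₃ = 10.5 − (2·1 + 3·5) = 10.5 − 17 = -6.5.

-6.5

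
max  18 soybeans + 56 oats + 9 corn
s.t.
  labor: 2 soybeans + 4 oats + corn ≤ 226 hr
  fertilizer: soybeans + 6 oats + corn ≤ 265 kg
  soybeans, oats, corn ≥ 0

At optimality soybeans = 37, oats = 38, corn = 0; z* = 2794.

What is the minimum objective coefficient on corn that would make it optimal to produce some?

Check each constraint at x*: labor 226/226 (tight); fertilizer 265/265 (tight).
From A_Bᵀ y = c: 2·y_labor + 1·y_fertilizer = 18; 4·y_labor + 6·y_fertilizer = 56.
→ y_labor = 6.5 and y_fertilizer = 5.
corn enters the basis when its profit ≥ yᵀa₃ = 6.5·1 + 5·1 = 11.5.

11.5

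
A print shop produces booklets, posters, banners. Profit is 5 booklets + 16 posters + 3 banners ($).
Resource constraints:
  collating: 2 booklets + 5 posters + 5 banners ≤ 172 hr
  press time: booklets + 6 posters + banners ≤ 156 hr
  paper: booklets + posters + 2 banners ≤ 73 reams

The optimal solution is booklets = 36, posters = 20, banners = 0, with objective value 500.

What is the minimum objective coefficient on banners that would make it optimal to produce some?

11

At the optimum: collating uses 172 of 172 (binding); press time uses 156 of 156 (binding); paper uses 56 of 73 (slack = 17).
Since paper is not tight, its dual is 0.
The binding rows give the dual system: 2·y_collating + 1·y_press time = 5 and 5·y_collating + 6·y_press time = 16.
→ y_collating = 2 and y_press time = 1.
banners enters the basis when its profit ≥ yᵀa₃ = 2·5 + 1·1 = 11.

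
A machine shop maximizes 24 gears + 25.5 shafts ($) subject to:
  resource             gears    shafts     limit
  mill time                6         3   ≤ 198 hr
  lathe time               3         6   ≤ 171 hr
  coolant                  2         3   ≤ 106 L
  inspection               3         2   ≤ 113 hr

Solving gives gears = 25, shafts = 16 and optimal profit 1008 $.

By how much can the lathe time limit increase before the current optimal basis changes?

Binding constraints: mill time, lathe time. The basis is B = [[6,3],[3,6]] with det 27.
Per unit increase in lathe time, x* moves by d = (-0.1111, 0.2222).
The basis stays optimal until coolant becomes binding; allowable increase = 18 hr.

18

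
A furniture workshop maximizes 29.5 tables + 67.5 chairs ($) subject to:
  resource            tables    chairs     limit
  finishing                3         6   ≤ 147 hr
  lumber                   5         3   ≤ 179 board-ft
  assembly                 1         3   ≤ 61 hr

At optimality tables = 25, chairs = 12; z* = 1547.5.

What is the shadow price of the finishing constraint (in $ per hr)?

Binding: finishing and assembly. Non-binding: lumber (18 unused).
Since lumber is not tight, its dual is 0.
The binding rows give the dual system: 3·y_finishing + 1·y_assembly = 29.5 and 6·y_finishing + 3·y_assembly = 67.5.
This yields shadow prices y_finishing = 7, y_assembly = 8.5.
Shadow price of finishing = 7.

7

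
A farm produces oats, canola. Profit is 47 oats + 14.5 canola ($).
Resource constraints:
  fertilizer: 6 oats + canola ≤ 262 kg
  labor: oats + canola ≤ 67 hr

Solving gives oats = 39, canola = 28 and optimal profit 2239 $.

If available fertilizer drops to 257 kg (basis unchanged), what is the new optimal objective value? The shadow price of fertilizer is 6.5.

2206.5

Δb = -5, so new z* = 2239 + (6.5)·(-5) = 2239 − 32.5 = 2206.5.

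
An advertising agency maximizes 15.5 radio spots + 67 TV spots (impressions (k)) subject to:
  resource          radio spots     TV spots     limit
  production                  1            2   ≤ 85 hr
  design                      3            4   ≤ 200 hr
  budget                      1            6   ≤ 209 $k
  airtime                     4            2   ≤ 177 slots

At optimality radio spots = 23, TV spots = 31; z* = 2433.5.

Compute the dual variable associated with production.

6.5

At the optimum: production uses 85 of 85 (binding); design uses 193 of 200 (slack = 7); budget uses 209 of 209 (binding); airtime uses 154 of 177 (slack = 23).
Since design, airtime are not tight, their duals are 0.
The binding rows give the dual system: 1·y_production + 1·y_budget = 15.5 and 2·y_production + 6·y_budget = 67.
Solving: y_production = 6.5, y_budget = 9.
Shadow price of production = 6.5.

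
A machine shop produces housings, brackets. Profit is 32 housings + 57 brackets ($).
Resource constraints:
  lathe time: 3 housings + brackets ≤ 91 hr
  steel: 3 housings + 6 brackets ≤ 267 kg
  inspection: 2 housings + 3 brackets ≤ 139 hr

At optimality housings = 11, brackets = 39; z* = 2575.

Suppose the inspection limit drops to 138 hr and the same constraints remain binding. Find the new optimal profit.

At the optimum: lathe time uses 72 of 91 (slack = 19); steel uses 267 of 267 (binding); inspection uses 139 of 139 (binding).
By complementary slackness, y = 0 for the non-binding constraint.
Dual feasibility on the basic columns requires 3·y_steel + 2·y_inspection = 32, 6·y_steel + 3·y_inspection = 57.
→ y_steel = 6 and y_inspection = 7.
Δz = y_inspection·Δb = 7 × (-1) = -7, so new z* = 2575 − 7 = 2568.

2568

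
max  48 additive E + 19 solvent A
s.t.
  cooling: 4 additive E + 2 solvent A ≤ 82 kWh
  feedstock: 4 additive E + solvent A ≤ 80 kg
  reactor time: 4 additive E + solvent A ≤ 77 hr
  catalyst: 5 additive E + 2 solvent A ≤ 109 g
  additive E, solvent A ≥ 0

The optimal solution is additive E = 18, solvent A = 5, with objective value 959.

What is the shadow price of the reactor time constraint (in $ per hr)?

5

Check each constraint at x*: cooling 82/82 (tight); feedstock 77/80 (slack 3); reactor time 77/77 (tight); catalyst 100/109 (slack 9).
Slack constraints have shadow price 0 (complementary slackness).
From A_Bᵀ y = c: 4·y_cooling + 4·y_reactor time = 48; 2·y_cooling + 1·y_reactor time = 19.
This yields shadow prices y_cooling = 7, y_reactor time = 5.
Shadow price of reactor time = 5.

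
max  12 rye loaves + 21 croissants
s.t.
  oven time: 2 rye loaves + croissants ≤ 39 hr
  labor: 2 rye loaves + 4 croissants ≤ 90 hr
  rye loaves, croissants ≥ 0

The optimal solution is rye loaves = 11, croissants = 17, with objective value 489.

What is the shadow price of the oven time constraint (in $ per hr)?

1

Both oven time and labor are binding at x*.
From A_Bᵀ y = c: 2·y_oven time + 2·y_labor = 12; 1·y_oven time + 4·y_labor = 21.
→ y_oven time = 1 and y_labor = 5.
Shadow price of oven time = 1.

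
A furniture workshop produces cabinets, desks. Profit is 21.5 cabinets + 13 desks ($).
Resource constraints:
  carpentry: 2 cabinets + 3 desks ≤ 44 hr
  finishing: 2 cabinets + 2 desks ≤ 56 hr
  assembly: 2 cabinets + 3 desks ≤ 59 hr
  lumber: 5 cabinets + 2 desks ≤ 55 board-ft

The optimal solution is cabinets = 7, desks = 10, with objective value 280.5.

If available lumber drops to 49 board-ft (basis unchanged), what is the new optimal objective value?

259.5

Check each constraint at x*: carpentry 44/44 (tight); finishing 34/56 (slack 22); assembly 44/59 (slack 15); lumber 55/55 (tight).
By complementary slackness, y = 0 for the non-binding constraints.
The binding rows give the dual system: 2·y_carpentry + 5·y_lumber = 21.5 and 3·y_carpentry + 2·y_lumber = 13.
Solving: y_carpentry = 2, y_lumber = 3.5.
Δz = y_lumber·Δb = 3.5 × (-6) = -21, so new z* = 280.5 − 21 = 259.5.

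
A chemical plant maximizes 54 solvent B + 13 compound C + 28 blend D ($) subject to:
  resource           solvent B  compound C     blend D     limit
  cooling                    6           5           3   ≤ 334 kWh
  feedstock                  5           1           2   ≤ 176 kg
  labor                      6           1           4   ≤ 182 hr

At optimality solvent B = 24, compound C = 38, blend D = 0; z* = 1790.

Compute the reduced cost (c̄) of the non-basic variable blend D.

-7

At the optimum: cooling uses 334 of 334 (binding); feedstock uses 158 of 176 (slack = 18); labor uses 182 of 182 (binding).
Since feedstock is not tight, its dual is 0.
Dual feasibility on the basic columns requires 6·y_cooling + 6·y_labor = 54, 5·y_cooling + 1·y_labor = 13.
This yields shadow prices y_cooling = 1, y_labor = 8.
Reduced cost of blend D: c₃ − yᵀa₃ = 28 − (1·3 + 8·4) = 28 − 35 = -7.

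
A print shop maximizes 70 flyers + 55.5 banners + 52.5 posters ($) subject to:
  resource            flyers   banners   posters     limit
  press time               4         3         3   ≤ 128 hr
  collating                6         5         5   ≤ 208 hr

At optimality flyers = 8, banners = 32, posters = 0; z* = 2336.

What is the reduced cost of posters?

-3

At the optimum: press time uses 128 of 128 (binding); collating uses 208 of 208 (binding).
The binding rows give the dual system: 4·y_press time + 6·y_collating = 70 and 3·y_press time + 5·y_collating = 55.5.
This yields shadow prices y_press time = 8.5, y_collating = 6.
Reduced cost of posters: c₃ − yᵀa₃ = 52.5 − (8.5·3 + 6·5) = 52.5 − 55.5 = -3.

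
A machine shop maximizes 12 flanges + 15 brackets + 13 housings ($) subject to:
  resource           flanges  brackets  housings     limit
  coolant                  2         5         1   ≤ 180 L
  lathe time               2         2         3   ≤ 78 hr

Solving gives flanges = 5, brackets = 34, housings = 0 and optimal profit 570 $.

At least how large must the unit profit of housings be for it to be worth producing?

At the optimum: coolant uses 180 of 180 (binding); lathe time uses 78 of 78 (binding).
Dual feasibility on the basic columns requires 2·y_coolant + 2·y_lathe time = 12, 5·y_coolant + 2·y_lathe time = 15.
This yields shadow prices y_coolant = 1, y_lathe time = 5.
housings enters the basis when its profit ≥ yᵀa₃ = 1·1 + 5·3 = 16.

16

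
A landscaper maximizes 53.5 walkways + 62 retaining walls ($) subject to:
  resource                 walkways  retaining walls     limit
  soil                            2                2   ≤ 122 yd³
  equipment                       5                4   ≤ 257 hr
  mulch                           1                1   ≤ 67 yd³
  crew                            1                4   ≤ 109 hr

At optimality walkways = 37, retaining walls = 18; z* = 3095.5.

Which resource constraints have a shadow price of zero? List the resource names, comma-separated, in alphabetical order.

mulch, soil

soil: 110/122 (slack 12)
equipment: 257/257 (binding)
mulch: 55/67 (slack 12)
crew: 109/109 (binding)
By complementary slackness, a constraint with positive slack has shadow price 0 → mulch, soil.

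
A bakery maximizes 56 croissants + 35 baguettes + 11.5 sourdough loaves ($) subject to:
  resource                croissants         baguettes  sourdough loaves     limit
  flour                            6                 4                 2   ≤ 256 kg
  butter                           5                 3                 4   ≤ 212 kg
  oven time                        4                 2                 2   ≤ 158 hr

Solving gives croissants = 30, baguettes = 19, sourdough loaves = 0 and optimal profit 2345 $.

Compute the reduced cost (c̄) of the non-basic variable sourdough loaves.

Check each constraint at x*: flour 256/256 (tight); butter 207/212 (slack 5); oven time 158/158 (tight).
Since butter is not tight, its dual is 0.
The binding rows give the dual system: 6·y_flour + 4·y_oven time = 56 and 4·y_flour + 2·y_oven time = 35.
→ y_flour = 7 and y_oven time = 3.5.
Reduced cost of sourdough loaves: c₃ − yᵀa₃ = 11.5 − (7·2 + 3.5·2) = 11.5 − 21 = -9.5.

-9.5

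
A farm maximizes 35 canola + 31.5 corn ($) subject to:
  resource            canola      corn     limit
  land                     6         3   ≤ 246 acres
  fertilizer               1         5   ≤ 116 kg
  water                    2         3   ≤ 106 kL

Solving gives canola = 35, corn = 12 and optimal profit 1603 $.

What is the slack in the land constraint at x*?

0

land used = 6·35 + 3·12 = 246; slack = 246 − 246 = 0.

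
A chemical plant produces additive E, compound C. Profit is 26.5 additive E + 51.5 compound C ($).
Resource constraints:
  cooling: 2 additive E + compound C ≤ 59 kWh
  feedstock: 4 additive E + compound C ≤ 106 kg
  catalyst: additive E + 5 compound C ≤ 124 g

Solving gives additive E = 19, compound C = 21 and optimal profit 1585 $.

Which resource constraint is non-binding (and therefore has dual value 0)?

feedstock

cooling: 59/59 (binding)
feedstock: 97/106 (slack 9)
catalyst: 124/124 (binding)
By complementary slackness, a constraint with positive slack has shadow price 0 → feedstock.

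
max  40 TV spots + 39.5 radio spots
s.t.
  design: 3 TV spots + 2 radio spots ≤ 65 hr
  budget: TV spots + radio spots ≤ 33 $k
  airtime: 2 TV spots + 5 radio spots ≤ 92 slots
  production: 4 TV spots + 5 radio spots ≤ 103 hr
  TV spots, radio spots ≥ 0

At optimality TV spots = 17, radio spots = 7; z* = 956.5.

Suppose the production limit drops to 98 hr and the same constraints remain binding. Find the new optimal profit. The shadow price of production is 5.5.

Δb = -5, so new z* = 956.5 + (5.5)·(-5) = 956.5 − 27.5 = 929.

929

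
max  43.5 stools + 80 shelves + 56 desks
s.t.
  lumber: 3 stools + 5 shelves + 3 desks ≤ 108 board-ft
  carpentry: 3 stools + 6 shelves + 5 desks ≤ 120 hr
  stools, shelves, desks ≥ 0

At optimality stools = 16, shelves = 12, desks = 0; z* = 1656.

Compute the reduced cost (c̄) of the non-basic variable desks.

Both lumber and carpentry are binding at x*.
From A_Bᵀ y = c: 3·y_lumber + 3·y_carpentry = 43.5; 5·y_lumber + 6·y_carpentry = 80.
Solving: y_lumber = 7, y_carpentry = 7.5.
Reduced cost of desks: c₃ − yᵀa₃ = 56 − (7·3 + 7.5·5) = 56 − 58.5 = -2.5.

-2.5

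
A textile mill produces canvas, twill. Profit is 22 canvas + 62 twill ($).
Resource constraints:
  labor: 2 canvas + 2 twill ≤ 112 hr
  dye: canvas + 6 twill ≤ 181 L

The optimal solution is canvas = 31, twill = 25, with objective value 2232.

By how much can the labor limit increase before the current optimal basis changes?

250

Binding constraints: labor, dye. The basis is B = [[2,2],[1,6]] with det 10.
Per unit increase in labor, x* moves by d = (0.6, -0.1).
The basis stays optimal until twill reaches 0; allowable increase = 250 hr.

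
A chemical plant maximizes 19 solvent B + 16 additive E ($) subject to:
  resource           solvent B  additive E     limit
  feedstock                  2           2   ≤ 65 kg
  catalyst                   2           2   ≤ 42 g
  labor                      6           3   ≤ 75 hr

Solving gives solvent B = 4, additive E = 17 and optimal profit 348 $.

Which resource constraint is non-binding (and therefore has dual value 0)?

feedstock

feedstock: 42/65 (slack 23)
catalyst: 42/42 (binding)
labor: 75/75 (binding)
By complementary slackness, a constraint with positive slack has shadow price 0 → feedstock.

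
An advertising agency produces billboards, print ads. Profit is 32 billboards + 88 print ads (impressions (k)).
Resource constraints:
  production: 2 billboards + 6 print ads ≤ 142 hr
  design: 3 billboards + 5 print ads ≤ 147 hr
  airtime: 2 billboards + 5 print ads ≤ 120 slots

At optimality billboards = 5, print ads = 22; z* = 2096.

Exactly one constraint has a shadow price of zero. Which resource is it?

design

production: 142/142 (binding)
design: 125/147 (slack 22)
airtime: 120/120 (binding)
By complementary slackness, a constraint with positive slack has shadow price 0 → design.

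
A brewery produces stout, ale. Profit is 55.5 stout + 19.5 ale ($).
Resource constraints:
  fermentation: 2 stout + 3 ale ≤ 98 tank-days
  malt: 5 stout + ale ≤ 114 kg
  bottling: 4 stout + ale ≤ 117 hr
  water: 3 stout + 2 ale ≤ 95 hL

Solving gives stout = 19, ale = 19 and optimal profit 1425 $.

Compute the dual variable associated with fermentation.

At the optimum: fermentation uses 95 of 98 (slack = 3); malt uses 114 of 114 (binding); bottling uses 95 of 117 (slack = 22); water uses 95 of 95 (binding).
By complementary slackness, y = 0 for the non-binding constraints.
From A_Bᵀ y = c: 5·y_malt + 3·y_water = 55.5; 1·y_malt + 2·y_water = 19.5.
→ y_malt = 7.5 and y_water = 6.
Shadow price of fermentation = 0.

0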